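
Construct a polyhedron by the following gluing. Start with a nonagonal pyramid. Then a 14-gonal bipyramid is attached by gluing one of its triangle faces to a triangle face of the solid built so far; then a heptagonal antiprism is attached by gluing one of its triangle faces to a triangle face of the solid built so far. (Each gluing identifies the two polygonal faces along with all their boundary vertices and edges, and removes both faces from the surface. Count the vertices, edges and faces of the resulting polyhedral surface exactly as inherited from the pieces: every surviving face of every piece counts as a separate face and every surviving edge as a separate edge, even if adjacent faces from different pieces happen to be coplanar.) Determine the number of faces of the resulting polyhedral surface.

50

A nonagonal pyramid: V=10, E=18, F=10.
Attach a 14-gonal bipyramid (V=16, E=42, F=28) along a 3-gon: merge 3 vertices and 3 edges, delete both glued faces → V=23, E=57, F=36.
Attach a heptagonal antiprism (V=14, E=28, F=16) along a 3-gon: merge 3 vertices and 3 edges, delete both glued faces → V=34, E=82, F=50.
Check: V − E + F = 34 − 82 + 50 = 2.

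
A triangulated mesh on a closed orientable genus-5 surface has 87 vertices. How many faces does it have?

χ = 2 − 2·5 = -8, and every face is a triangle so 3F = 2E.
V − E + F = -8 with E = 3F/2 gives 87 − (3/2 − 1)·F = -8, so F = 190 and E = 285.

190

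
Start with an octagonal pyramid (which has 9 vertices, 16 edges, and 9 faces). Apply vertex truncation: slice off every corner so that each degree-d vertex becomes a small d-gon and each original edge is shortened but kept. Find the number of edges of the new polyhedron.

48

Truncation replaces each original edge-end by a new vertex, so V′ = 2E = 32.
Each original edge survives, and each old vertex of degree d contributes d new edges; summing degrees gives Σd = 2E, so E′ = E + 2E = 3E = 48.
Each original face survives and each original vertex becomes one new face: F′ = F + V = 18.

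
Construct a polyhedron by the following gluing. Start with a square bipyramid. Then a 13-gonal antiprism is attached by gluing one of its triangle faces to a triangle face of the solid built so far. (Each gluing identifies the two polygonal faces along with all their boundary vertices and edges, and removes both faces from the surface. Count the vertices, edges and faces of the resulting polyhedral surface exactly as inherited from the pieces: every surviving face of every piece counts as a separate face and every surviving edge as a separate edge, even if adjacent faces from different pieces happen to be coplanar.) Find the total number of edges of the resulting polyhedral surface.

A square bipyramid: V=6, E=12, F=8.
Attach a 13-gonal antiprism (V=26, E=52, F=28) along a 3-gon: merge 3 vertices and 3 edges, delete both glued faces → V=29, E=61, F=34.
Check: V − E + F = 29 − 61 + 34 = 2.

61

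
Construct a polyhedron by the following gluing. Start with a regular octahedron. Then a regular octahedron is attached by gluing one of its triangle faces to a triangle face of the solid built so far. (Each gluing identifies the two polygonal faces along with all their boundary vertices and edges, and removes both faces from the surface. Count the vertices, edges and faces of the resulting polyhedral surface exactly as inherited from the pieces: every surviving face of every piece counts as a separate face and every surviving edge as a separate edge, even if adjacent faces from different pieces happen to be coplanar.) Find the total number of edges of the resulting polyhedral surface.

A regular octahedron: V=6, E=12, F=8.
Attach a regular octahedron (V=6, E=12, F=8) along a 3-gon: merge 3 vertices and 3 edges, delete both glued faces → V=9, E=21, F=14.
Check: V − E + F = 9 − 21 + 14 = 2.

21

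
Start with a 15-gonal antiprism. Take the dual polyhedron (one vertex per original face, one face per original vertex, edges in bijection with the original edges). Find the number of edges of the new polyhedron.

The base solid has V = 30, E = 60, F = 32.
The dual swaps V and F and preserves E: V′ = F = 32, E′ = E = 60, F′ = V = 30.

60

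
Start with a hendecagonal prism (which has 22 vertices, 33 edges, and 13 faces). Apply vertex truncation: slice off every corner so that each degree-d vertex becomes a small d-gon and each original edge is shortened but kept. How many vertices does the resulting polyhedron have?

66

Truncation replaces each original edge-end by a new vertex, so V′ = 2E = 66.
Each original edge survives, and each old vertex of degree d contributes d new edges; summing degrees gives Σd = 2E, so E′ = E + 2E = 3E = 99.
Each original face survives and each original vertex becomes one new face: F′ = F + V = 35.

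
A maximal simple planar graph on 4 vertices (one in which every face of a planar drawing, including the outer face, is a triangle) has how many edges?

6

In a plane triangulation 3F = 2E and V − E + F = 2, so E = 3V − 6 = 3·4 − 6 = 6.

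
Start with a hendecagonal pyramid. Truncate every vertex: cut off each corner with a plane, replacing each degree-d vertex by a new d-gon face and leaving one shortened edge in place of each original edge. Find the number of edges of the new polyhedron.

The base solid has V = 12, E = 22, F = 12.
Truncation replaces each original edge-end by a new vertex, so V′ = 2E = 44.
Each original edge survives, and each old vertex of degree d contributes d new edges; summing degrees gives Σd = 2E, so E′ = E + 2E = 3E = 66.
Each original face survives and each original vertex becomes one new face: F′ = F + V = 24.

66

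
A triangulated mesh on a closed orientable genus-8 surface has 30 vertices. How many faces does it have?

88

χ = 2 − 2·8 = -14, and every face is a triangle so 3F = 2E.
V − E + F = -14 with E = 3F/2 gives 30 − (3/2 − 1)·F = -14, so F = 88 and E = 132.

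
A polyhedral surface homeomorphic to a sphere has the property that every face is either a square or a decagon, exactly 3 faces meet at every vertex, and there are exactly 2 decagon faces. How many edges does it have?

30

Let x be the number of squares; then F = 2 + x.
Edge–face incidences: 2E = 10·2 + 4·x = 20 + 4x.
Every vertex has degree 3, so 3V = 2E.
Euler: V − E + F = 2 ⇒ (2E)/3 − E + (2 + x) = 2.
Multiply by 6: 2·(2E) − 3·(2E) + 6·(2 + x) = 12, i.e. 12 + 6x − (20 + 4x) = 12.
Collecting terms: 2x − 8 = 12, so 2x = 20, so x = 10.
Then 2E = 20 + 4·10 = 60, so E = 30, V = 2E/3 = 20, F = 2 + 10 = 12.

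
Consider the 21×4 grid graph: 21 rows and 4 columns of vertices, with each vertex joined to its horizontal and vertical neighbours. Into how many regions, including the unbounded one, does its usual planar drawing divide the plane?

The grid has V = 21·4 = 84 vertices and E = 21·3 + 4·20 = 143 edges.
F = 2 − V + E = 2 − 84 + 143 = 61.

61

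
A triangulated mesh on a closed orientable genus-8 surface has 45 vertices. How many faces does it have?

118

χ = 2 − 2·8 = -14, and every face is a triangle so 3F = 2E.
V − E + F = -14 with E = 3F/2 gives 45 − (3/2 − 1)·F = -14, so F = 118 and E = 177.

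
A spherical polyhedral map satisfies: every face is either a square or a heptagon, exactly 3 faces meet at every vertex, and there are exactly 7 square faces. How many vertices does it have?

Let x be the number of heptagons; then F = 7 + x.
Edge–face incidences: 2E = 4·7 + 7·x = 28 + 7x.
Every vertex has degree 3, so 3V = 2E.
Euler: V − E + F = 2 ⇒ (2E)/3 − E + (7 + x) = 2.
Multiply by 6: 2·(2E) − 3·(2E) + 6·(7 + x) = 12, i.e. 42 + 6x − (28 + 7x) = 12.
Collecting terms: −x + 14 = 12, so −x = −2, so x = 2.
Then 2E = 28 + 7·2 = 42, so E = 21, V = 2E/3 = 14, F = 7 + 2 = 9.

14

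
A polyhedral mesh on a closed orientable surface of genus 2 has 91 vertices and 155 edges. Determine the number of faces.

For a closed orientable surface of genus 2, χ = 2 − 2·2 = -2.
F = -2 − V + E = -2 − 91 + 155 = 62.

62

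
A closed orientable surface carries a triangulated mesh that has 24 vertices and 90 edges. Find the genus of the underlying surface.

4

Every face is a triangle and each edge borders two faces, so 3F = 2·90, giving F = 60.
χ = V − E + F = 24 − 90 + 60 = -6.
For a closed orientable surface χ = 2 − 2g, so g = (2 − (-6))/2 = 4.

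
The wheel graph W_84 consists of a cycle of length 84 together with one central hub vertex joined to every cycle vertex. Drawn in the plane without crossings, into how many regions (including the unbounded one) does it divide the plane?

W_84 has V = 84 + 1 = 85 vertices and E = 2·84 = 168 edges.
By Euler's formula F = 2 − V + E = 2 − 85 + 168 = 85.

85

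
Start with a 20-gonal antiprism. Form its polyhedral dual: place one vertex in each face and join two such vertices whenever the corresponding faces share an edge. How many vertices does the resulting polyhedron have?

42

The base solid has V = 40, E = 80, F = 42.
The dual swaps V and F and preserves E: V′ = F = 42, E′ = E = 80, F′ = V = 40.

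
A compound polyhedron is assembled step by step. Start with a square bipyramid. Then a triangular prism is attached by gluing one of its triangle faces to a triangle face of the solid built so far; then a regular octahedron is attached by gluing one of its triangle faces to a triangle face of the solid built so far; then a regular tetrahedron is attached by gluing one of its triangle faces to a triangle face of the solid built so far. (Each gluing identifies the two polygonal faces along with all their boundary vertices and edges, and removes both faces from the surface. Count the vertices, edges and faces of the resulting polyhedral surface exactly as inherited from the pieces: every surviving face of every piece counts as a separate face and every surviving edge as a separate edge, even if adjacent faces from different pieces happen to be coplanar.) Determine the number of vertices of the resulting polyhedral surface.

A square bipyramid: V=6, E=12, F=8.
Attach a triangular prism (V=6, E=9, F=5) along a 3-gon: merge 3 vertices and 3 edges, delete both glued faces → V=9, E=18, F=11.
Attach a regular octahedron (V=6, E=12, F=8) along a 3-gon: merge 3 vertices and 3 edges, delete both glued faces → V=12, E=27, F=17.
Attach a regular tetrahedron (V=4, E=6, F=4) along a 3-gon: merge 3 vertices and 3 edges, delete both glued faces → V=13, E=30, F=19.
Check: V − E + F = 13 − 30 + 19 = 2.

13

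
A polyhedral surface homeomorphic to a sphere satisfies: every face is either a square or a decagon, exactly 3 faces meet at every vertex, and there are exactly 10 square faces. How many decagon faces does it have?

Let x be the number of decagons; then F = 10 + x.
Edge–face incidences: 2E = 4·10 + 10·x = 40 + 10x.
Every vertex has degree 3, so 3V = 2E.
Euler: V − E + F = 2 ⇒ (2E)/3 − E + (10 + x) = 2.
Multiply by 6: 2·(2E) − 3·(2E) + 6·(10 + x) = 12, i.e. 60 + 6x − (40 + 10x) = 12.
Collecting terms: −4x + 20 = 12, so −4x = −8, so x = 2.
Then 2E = 40 + 10·2 = 60, so E = 30, V = 2E/3 = 20, F = 10 + 2 = 12.

2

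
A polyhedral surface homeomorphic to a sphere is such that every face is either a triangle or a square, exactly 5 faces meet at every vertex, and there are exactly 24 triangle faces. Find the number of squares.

2

Let x be the number of squares; then F = 24 + x.
Edge–face incidences: 2E = 3·24 + 4·x = 72 + 4x.
Every vertex has degree 5, so 5V = 2E.
Euler: V − E + F = 2 ⇒ (2E)/5 − E + (24 + x) = 2.
Multiply by 10: 2·(2E) − 5·(2E) + 10·(24 + x) = 20, i.e. 240 + 10x − 3·(72 + 4x) = 20.
Collecting terms: −2x + 24 = 20, so −2x = −4, so x = 2.
Then 2E = 72 + 4·2 = 80, so E = 40, V = 2E/5 = 16, F = 24 + 2 = 26.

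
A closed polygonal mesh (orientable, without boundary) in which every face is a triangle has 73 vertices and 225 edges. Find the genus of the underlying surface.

Every face is a triangle and each edge borders two faces, so 3F = 2·225, giving F = 150.
χ = V − E + F = 73 − 225 + 150 = -2.
For a closed orientable surface χ = 2 − 2g, so g = (2 − (-2))/2 = 2.

2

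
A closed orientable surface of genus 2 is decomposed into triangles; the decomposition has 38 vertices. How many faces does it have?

χ = 2 − 2·2 = -2, and every face is a triangle so 3F = 2E.
V − E + F = -2 with E = 3F/2 gives 38 − (3/2 − 1)·F = -2, so F = 80 and E = 120.

80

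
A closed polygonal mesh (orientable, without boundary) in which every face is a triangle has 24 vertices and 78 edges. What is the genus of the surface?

2

Every face is a triangle and each edge borders two faces, so 3F = 2·78, giving F = 52.
χ = V − E + F = 24 − 78 + 52 = -2.
For a closed orientable surface χ = 2 − 2g, so g = (2 − (-2))/2 = 2.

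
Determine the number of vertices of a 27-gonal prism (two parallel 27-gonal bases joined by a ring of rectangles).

A prism on an n-gon has two n-gon bases and n rectangular sides: V = 2·27 = 54, E = 3·27 = 81, F = 27 + 2 = 29.

54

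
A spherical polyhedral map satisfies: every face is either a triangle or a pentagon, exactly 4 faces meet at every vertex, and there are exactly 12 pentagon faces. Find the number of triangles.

20

Let x be the number of triangles; then F = 12 + x.
Edge–face incidences: 2E = 5·12 + 3·x = 60 + 3x.
Every vertex has degree 4, so 4V = 2E.
Euler: V − E + F = 2 ⇒ (2E)/4 − E + (12 + x) = 2.
Multiply by 8: 2·(2E) − 4·(2E) + 8·(12 + x) = 16, i.e. 96 + 8x − 2·(60 + 3x) = 16.
Collecting terms: 2x − 24 = 16, so 2x = 40, so x = 20.
Then 2E = 60 + 3·20 = 120, so E = 60, V = 2E/4 = 30, F = 12 + 20 = 32.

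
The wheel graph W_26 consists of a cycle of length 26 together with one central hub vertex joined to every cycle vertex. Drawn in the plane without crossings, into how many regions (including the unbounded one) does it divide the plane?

27

W_26 has V = 26 + 1 = 27 vertices and E = 2·26 = 52 edges.
By Euler's formula F = 2 − V + E = 2 − 27 + 52 = 27.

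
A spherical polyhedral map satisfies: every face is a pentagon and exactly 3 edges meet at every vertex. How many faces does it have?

Each face has 5 edges and each edge borders two faces, so 2E = 5F.
Each vertex has degree 3, so 3V = 2E and hence V = 5F/3.
Euler: V − E + F = 2 ⇒ (5F/3) − (5F/2) + F = 2.
Multiply by 6: (10 − 15 + 6)F = 12, i.e. 1F = 12.
So F = 12, E = 5·12/2 = 30, V = 5·12/3 = 20.

12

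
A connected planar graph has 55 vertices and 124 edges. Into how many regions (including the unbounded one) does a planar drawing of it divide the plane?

Euler's formula for a connected plane graph: V − E + F = 2, so F = 2 − 55 + 124 = 71.

71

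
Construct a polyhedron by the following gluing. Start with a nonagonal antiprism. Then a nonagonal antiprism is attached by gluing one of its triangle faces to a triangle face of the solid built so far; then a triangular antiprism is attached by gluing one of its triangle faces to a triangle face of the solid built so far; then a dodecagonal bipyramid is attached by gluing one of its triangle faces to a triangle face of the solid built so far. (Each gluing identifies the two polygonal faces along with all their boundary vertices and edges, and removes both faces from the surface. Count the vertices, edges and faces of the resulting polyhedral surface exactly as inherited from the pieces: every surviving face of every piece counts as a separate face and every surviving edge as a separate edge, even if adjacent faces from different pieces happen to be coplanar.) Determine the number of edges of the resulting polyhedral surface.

111

A nonagonal antiprism: V=18, E=36, F=20.
Attach a nonagonal antiprism (V=18, E=36, F=20) along a 3-gon: merge 3 vertices and 3 edges, delete both glued faces → V=33, E=69, F=38.
Attach a triangular antiprism (V=6, E=12, F=8) along a 3-gon: merge 3 vertices and 3 edges, delete both glued faces → V=36, E=78, F=44.
Attach a dodecagonal bipyramid (V=14, E=36, F=24) along a 3-gon: merge 3 vertices and 3 edges, delete both glued faces → V=47, E=111, F=66.
Check: V − E + F = 47 − 111 + 66 = 2.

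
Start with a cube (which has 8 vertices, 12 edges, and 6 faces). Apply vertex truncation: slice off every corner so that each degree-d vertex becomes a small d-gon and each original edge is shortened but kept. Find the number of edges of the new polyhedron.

36

Truncation replaces each original edge-end by a new vertex, so V′ = 2E = 24.
Each original edge survives, and each old vertex of degree d contributes d new edges; summing degrees gives Σd = 2E, so E′ = E + 2E = 3E = 36.
Each original face survives and each original vertex becomes one new face: F′ = F + V = 14.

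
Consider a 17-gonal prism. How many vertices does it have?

34

A prism on an n-gon has two n-gon bases and n rectangular sides: V = 2·17 = 34, E = 3·17 = 51, F = 17 + 2 = 19.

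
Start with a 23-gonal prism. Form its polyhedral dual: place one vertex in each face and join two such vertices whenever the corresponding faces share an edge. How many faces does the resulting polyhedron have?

The base solid has V = 46, E = 69, F = 25.
The dual swaps V and F and preserves E: V′ = F = 25, E′ = E = 69, F′ = V = 46.

46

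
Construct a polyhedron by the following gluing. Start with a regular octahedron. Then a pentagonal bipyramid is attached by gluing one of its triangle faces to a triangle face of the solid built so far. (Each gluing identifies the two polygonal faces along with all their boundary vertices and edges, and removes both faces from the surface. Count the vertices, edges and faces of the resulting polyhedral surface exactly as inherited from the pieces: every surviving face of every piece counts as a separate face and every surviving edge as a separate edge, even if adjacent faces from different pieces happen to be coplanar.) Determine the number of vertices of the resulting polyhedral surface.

10

A regular octahedron: V=6, E=12, F=8.
Attach a pentagonal bipyramid (V=7, E=15, F=10) along a 3-gon: merge 3 vertices and 3 edges, delete both glued faces → V=10, E=24, F=16.
Check: V − E + F = 10 − 24 + 16 = 2.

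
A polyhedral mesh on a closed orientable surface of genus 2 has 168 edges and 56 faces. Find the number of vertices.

110

For a closed orientable surface of genus 2, χ = 2 − 2·2 = -2.
V = -2 + E − F = -2 + 168 − 56 = 110.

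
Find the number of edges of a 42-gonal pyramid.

A pyramid on an n-gon base has one n-gon and n triangles: V = 42 + 1 = 43, E = 2·42 = 84, F = 42 + 1 = 43.

84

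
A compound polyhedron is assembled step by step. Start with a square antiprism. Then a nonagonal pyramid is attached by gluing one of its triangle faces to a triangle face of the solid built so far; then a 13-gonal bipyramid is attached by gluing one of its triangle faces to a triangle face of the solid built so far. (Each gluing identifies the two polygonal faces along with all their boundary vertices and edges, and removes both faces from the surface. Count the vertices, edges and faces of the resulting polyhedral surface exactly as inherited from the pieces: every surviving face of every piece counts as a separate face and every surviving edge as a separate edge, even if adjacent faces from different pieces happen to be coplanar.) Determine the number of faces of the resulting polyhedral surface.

A square antiprism: V=8, E=16, F=10.
Attach a nonagonal pyramid (V=10, E=18, F=10) along a 3-gon: merge 3 vertices and 3 edges, delete both glued faces → V=15, E=31, F=18.
Attach a 13-gonal bipyramid (V=15, E=39, F=26) along a 3-gon: merge 3 vertices and 3 edges, delete both glued faces → V=27, E=67, F=42.
Check: V − E + F = 27 − 67 + 42 = 2.

42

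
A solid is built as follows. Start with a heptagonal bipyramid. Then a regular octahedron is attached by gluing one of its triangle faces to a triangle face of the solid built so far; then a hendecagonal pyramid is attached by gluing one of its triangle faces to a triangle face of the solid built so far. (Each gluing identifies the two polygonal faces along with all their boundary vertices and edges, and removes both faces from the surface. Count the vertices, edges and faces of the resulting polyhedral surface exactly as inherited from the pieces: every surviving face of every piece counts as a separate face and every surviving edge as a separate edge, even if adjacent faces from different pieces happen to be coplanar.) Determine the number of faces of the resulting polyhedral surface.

30

A heptagonal bipyramid: V=9, E=21, F=14.
Attach a regular octahedron (V=6, E=12, F=8) along a 3-gon: merge 3 vertices and 3 edges, delete both glued faces → V=12, E=30, F=20.
Attach a hendecagonal pyramid (V=12, E=22, F=12) along a 3-gon: merge 3 vertices and 3 edges, delete both glued faces → V=21, E=49, F=30.
Check: V − E + F = 21 − 49 + 30 = 2.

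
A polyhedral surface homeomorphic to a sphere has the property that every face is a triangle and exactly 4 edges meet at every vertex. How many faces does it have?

8

Each face has 3 edges and each edge borders two faces, so 2E = 3F.
Each vertex has degree 4, so 4V = 2E and hence V = 3F/4.
Euler: V − E + F = 2 ⇒ (3F/4) − (3F/2) + F = 2.
Multiply by 8: (6 − 12 + 8)F = 16, i.e. 2F = 16.
So F = 8, E = 3·8/2 = 12, V = 3·8/4 = 6.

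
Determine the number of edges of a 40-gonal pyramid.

A pyramid on an n-gon base has one n-gon and n triangles: V = 40 + 1 = 41, E = 2·40 = 80, F = 40 + 1 = 41.

80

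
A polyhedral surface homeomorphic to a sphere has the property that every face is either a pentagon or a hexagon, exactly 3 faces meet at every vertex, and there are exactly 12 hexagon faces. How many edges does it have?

Let x be the number of pentagons; then F = 12 + x.
Edge–face incidences: 2E = 6·12 + 5·x = 72 + 5x.
Every vertex has degree 3, so 3V = 2E.
Euler: V − E + F = 2 ⇒ (2E)/3 − E + (12 + x) = 2.
Multiply by 6: 2·(2E) − 3·(2E) + 6·(12 + x) = 12, i.e. 72 + 6x − (72 + 5x) = 12.
Collecting terms: x = 12.
Then 2E = 72 + 5·12 = 132, so E = 66, V = 2E/3 = 44, F = 12 + 12 = 24.

66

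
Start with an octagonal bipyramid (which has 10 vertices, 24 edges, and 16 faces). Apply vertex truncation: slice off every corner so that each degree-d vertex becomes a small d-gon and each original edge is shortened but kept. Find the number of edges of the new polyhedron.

72

Truncation replaces each original edge-end by a new vertex, so V′ = 2E = 48.
Each original edge survives, and each old vertex of degree d contributes d new edges; summing degrees gives Σd = 2E, so E′ = E + 2E = 3E = 72.
Each original face survives and each original vertex becomes one new face: F′ = F + V = 26.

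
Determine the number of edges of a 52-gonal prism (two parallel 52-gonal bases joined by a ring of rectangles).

156

A prism on an n-gon has two n-gon bases and n rectangular sides: V = 2·52 = 104, E = 3·52 = 156, F = 52 + 2 = 54.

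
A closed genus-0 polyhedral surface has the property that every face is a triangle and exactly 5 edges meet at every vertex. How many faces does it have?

Each face has 3 edges and each edge borders two faces, so 2E = 3F.
Each vertex has degree 5, so 5V = 2E and hence V = 3F/5.
Euler: V − E + F = 2 ⇒ (3F/5) − (3F/2) + F = 2.
Multiply by 10: (6 − 15 + 10)F = 20, i.e. 1F = 20.
So F = 20, E = 3·20/2 = 30, V = 3·20/5 = 12.

20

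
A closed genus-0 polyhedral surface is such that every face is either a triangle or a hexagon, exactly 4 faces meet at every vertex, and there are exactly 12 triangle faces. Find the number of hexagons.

2

Let x be the number of hexagons; then F = 12 + x.
Edge–face incidences: 2E = 3·12 + 6·x = 36 + 6x.
Every vertex has degree 4, so 4V = 2E.
Euler: V − E + F = 2 ⇒ (2E)/4 − E + (12 + x) = 2.
Multiply by 8: 2·(2E) − 4·(2E) + 8·(12 + x) = 16, i.e. 96 + 8x − 2·(36 + 6x) = 16.
Collecting terms: −4x + 24 = 16, so −4x = −8, so x = 2.
Then 2E = 36 + 6·2 = 48, so E = 24, V = 2E/4 = 12, F = 12 + 2 = 14.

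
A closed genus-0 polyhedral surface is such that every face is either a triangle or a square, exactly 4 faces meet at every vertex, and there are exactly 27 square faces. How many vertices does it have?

33

Let x be the number of triangles; then F = 27 + x.
Edge–face incidences: 2E = 4·27 + 3·x = 108 + 3x.
Every vertex has degree 4, so 4V = 2E.
Euler: V − E + F = 2 ⇒ (2E)/4 − E + (27 + x) = 2.
Multiply by 8: 2·(2E) − 4·(2E) + 8·(27 + x) = 16, i.e. 216 + 8x − 2·(108 + 3x) = 16.
Collecting terms: 2x = 16, so x = 8.
Then 2E = 108 + 3·8 = 132, so E = 66, V = 2E/4 = 33, F = 27 + 8 = 35.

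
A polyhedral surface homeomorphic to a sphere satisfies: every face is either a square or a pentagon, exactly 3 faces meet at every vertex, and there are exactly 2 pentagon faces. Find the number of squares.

Let x be the number of squares; then F = 2 + x.
Edge–face incidences: 2E = 5·2 + 4·x = 10 + 4x.
Every vertex has degree 3, so 3V = 2E.
Euler: V − E + F = 2 ⇒ (2E)/3 − E + (2 + x) = 2.
Multiply by 6: 2·(2E) − 3·(2E) + 6·(2 + x) = 12, i.e. 12 + 6x − (10 + 4x) = 12.
Collecting terms: 2x + 2 = 12, so 2x = 10, so x = 5.
Then 2E = 10 + 4·5 = 30, so E = 15, V = 2E/3 = 10, F = 2 + 5 = 7.

5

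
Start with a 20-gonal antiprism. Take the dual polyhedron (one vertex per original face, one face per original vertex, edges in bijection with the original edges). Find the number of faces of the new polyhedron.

40

The base solid has V = 40, E = 80, F = 42.
The dual swaps V and F and preserves E: V′ = F = 42, E′ = E = 80, F′ = V = 40.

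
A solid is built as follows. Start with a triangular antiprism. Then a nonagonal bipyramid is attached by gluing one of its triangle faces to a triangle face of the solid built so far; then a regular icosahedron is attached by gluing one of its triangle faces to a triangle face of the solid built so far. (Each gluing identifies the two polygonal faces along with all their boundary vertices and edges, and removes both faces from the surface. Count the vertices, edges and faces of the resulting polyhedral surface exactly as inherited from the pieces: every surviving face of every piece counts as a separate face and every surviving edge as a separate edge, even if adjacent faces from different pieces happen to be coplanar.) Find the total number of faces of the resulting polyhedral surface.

A triangular antiprism: V=6, E=12, F=8.
Attach a nonagonal bipyramid (V=11, E=27, F=18) along a 3-gon: merge 3 vertices and 3 edges, delete both glued faces → V=14, E=36, F=24.
Attach a regular icosahedron (V=12, E=30, F=20) along a 3-gon: merge 3 vertices and 3 edges, delete both glued faces → V=23, E=63, F=42.
Check: V − E + F = 23 − 63 + 42 = 2.

42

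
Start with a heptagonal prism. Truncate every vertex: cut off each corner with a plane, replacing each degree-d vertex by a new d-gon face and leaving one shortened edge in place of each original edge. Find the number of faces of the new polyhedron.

23

The base solid has V = 14, E = 21, F = 9.
Truncation replaces each original edge-end by a new vertex, so V′ = 2E = 42.
Each original edge survives, and each old vertex of degree d contributes d new edges; summing degrees gives Σd = 2E, so E′ = E + 2E = 3E = 63.
Each original face survives and each original vertex becomes one new face: F′ = F + V = 23.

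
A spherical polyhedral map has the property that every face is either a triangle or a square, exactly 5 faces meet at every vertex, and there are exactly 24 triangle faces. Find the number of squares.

2

Let x be the number of squares; then F = 24 + x.
Edge–face incidences: 2E = 3·24 + 4·x = 72 + 4x.
Every vertex has degree 5, so 5V = 2E.
Euler: V − E + F = 2 ⇒ (2E)/5 − E + (24 + x) = 2.
Multiply by 10: 2·(2E) − 5·(2E) + 10·(24 + x) = 20, i.e. 240 + 10x − 3·(72 + 4x) = 20.
Collecting terms: −2x + 24 = 20, so −2x = −4, so x = 2.
Then 2E = 72 + 4·2 = 80, so E = 40, V = 2E/5 = 16, F = 24 + 2 = 26.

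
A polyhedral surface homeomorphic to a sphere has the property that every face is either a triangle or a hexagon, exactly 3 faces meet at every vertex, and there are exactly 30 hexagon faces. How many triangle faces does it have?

Let x be the number of triangles; then F = 30 + x.
Edge–face incidences: 2E = 6·30 + 3·x = 180 + 3x.
Every vertex has degree 3, so 3V = 2E.
Euler: V − E + F = 2 ⇒ (2E)/3 − E + (30 + x) = 2.
Multiply by 6: 2·(2E) − 3·(2E) + 6·(30 + x) = 12, i.e. 180 + 6x − (180 + 3x) = 12.
Collecting terms: 3x = 12, so x = 4.
Then 2E = 180 + 3·4 = 192, so E = 96, V = 2E/3 = 64, F = 30 + 4 = 34.

4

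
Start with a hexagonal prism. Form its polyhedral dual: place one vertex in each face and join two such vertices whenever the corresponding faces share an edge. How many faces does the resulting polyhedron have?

12

The base solid has V = 12, E = 18, F = 8.
The dual swaps V and F and preserves E: V′ = F = 8, E′ = E = 18, F′ = V = 12.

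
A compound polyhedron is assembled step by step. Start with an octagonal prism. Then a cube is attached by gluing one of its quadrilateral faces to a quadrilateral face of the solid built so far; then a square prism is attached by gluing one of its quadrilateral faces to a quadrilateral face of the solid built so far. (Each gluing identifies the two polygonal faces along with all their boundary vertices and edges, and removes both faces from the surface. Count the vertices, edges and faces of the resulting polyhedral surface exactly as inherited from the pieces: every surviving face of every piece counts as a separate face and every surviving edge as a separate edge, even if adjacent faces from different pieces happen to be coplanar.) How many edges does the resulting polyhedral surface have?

An octagonal prism: V=16, E=24, F=10.
Attach a cube (V=8, E=12, F=6) along a 4-gon: merge 4 vertices and 4 edges, delete both glued faces → V=20, E=32, F=14.
Attach a square prism (V=8, E=12, F=6) along a 4-gon: merge 4 vertices and 4 edges, delete both glued faces → V=24, E=40, F=18.
Check: V − E + F = 24 − 40 + 18 = 2.

40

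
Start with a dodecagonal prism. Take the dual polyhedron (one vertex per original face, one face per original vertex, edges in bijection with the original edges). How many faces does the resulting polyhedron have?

The base solid has V = 24, E = 36, F = 14.
The dual swaps V and F and preserves E: V′ = F = 14, E′ = E = 36, F′ = V = 24.

24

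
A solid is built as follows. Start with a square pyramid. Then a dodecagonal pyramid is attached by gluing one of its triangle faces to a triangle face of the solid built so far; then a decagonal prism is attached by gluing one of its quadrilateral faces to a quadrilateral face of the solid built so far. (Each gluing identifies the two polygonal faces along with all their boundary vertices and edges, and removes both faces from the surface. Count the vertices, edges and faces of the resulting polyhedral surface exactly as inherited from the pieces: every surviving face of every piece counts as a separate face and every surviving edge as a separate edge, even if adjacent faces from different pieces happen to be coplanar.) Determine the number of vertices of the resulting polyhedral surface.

31

A square pyramid: V=5, E=8, F=5.
Attach a dodecagonal pyramid (V=13, E=24, F=13) along a 3-gon: merge 3 vertices and 3 edges, delete both glued faces → V=15, E=29, F=16.
Attach a decagonal prism (V=20, E=30, F=12) along a 4-gon: merge 4 vertices and 4 edges, delete both glued faces → V=31, E=55, F=26.
Check: V − E + F = 31 − 55 + 26 = 2.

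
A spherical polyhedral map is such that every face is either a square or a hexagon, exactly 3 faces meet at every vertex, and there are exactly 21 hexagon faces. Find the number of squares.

6

Let x be the number of squares; then F = 21 + x.
Edge–face incidences: 2E = 6·21 + 4·x = 126 + 4x.
Every vertex has degree 3, so 3V = 2E.
Euler: V − E + F = 2 ⇒ (2E)/3 − E + (21 + x) = 2.
Multiply by 6: 2·(2E) − 3·(2E) + 6·(21 + x) = 12, i.e. 126 + 6x − (126 + 4x) = 12.
Collecting terms: 2x = 12, so x = 6.
Then 2E = 126 + 4·6 = 150, so E = 75, V = 2E/3 = 50, F = 21 + 6 = 27.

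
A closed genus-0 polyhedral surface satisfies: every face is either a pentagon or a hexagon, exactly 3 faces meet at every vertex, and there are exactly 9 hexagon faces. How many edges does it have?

57

Let x be the number of pentagons; then F = 9 + x.
Edge–face incidences: 2E = 6·9 + 5·x = 54 + 5x.
Every vertex has degree 3, so 3V = 2E.
Euler: V − E + F = 2 ⇒ (2E)/3 − E + (9 + x) = 2.
Multiply by 6: 2·(2E) − 3·(2E) + 6·(9 + x) = 12, i.e. 54 + 6x − (54 + 5x) = 12.
Collecting terms: x = 12.
Then 2E = 54 + 5·12 = 114, so E = 57, V = 2E/3 = 38, F = 9 + 12 = 21.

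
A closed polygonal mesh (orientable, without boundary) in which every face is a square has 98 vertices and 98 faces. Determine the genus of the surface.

Every face is a square, so 2E = 4·98 = 392, giving E = 196.
χ = V − E + F = 98 − 196 + 98 = 0.
For a closed orientable surface χ = 2 − 2g, so g = (2 − (0))/2 = 1.

1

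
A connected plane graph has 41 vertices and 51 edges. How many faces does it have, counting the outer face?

Euler's formula for a connected plane graph: V − E + F = 2, so F = 2 − 41 + 51 = 12.

12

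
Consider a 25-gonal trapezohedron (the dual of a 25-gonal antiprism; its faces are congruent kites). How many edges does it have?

100

The n-trapezohedron (dual of the n-antiprism) has V = 2·25 + 2 = 52, E = 4·25 = 100, F = 2·25 = 50.
Check: V − E + F = 52 − 100 + 50 = 2.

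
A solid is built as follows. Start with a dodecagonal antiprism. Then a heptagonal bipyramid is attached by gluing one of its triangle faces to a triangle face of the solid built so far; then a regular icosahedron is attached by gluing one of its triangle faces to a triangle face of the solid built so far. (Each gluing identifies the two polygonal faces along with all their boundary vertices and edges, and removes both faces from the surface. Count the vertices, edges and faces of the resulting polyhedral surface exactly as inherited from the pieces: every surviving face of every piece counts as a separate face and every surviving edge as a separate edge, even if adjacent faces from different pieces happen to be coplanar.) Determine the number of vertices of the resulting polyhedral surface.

A dodecagonal antiprism: V=24, E=48, F=26.
Attach a heptagonal bipyramid (V=9, E=21, F=14) along a 3-gon: merge 3 vertices and 3 edges, delete both glued faces → V=30, E=66, F=38.
Attach a regular icosahedron (V=12, E=30, F=20) along a 3-gon: merge 3 vertices and 3 edges, delete both glued faces → V=39, E=93, F=56.
Check: V − E + F = 39 − 93 + 56 = 2.

39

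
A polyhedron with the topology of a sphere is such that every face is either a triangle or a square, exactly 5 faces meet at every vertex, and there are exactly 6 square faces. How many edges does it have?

Let x be the number of triangles; then F = 6 + x.
Edge–face incidences: 2E = 4·6 + 3·x = 24 + 3x.
Every vertex has degree 5, so 5V = 2E.
Euler: V − E + F = 2 ⇒ (2E)/5 − E + (6 + x) = 2.
Multiply by 10: 2·(2E) − 5·(2E) + 10·(6 + x) = 20, i.e. 60 + 10x − 3·(24 + 3x) = 20.
Collecting terms: x − 12 = 20, so x = 32.
Then 2E = 24 + 3·32 = 120, so E = 60, V = 2E/5 = 24, F = 6 + 32 = 38.

60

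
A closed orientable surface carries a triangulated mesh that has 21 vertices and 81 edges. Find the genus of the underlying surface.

4

Every face is a triangle and each edge borders two faces, so 3F = 2·81, giving F = 54.
χ = V − E + F = 21 − 81 + 54 = -6.
For a closed orientable surface χ = 2 − 2g, so g = (2 − (-6))/2 = 4.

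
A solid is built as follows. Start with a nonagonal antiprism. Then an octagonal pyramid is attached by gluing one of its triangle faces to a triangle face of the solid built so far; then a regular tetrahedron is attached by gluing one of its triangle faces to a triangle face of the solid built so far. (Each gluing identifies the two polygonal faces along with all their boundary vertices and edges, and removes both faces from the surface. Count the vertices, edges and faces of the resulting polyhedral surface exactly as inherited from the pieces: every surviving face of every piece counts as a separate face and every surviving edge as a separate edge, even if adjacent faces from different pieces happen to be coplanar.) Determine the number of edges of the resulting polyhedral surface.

A nonagonal antiprism: V=18, E=36, F=20.
Attach an octagonal pyramid (V=9, E=16, F=9) along a 3-gon: merge 3 vertices and 3 edges, delete both glued faces → V=24, E=49, F=27.
Attach a regular tetrahedron (V=4, E=6, F=4) along a 3-gon: merge 3 vertices and 3 edges, delete both glued faces → V=25, E=52, F=29.
Check: V − E + F = 25 − 52 + 29 = 2.

52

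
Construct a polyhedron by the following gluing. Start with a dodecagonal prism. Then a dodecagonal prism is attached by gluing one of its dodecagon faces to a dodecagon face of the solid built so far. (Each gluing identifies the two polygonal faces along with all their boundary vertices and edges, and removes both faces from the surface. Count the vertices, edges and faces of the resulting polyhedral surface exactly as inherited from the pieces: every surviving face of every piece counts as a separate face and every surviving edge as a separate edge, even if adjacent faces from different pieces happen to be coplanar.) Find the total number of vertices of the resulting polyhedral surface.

36

A dodecagonal prism: V=24, E=36, F=14.
Attach a dodecagonal prism (V=24, E=36, F=14) along a 12-gon: merge 12 vertices and 12 edges, delete both glued faces → V=36, E=60, F=26.
Check: V − E + F = 36 − 60 + 26 = 2.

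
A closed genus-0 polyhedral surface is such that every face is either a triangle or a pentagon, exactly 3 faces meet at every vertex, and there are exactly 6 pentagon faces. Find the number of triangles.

2

Let x be the number of triangles; then F = 6 + x.
Edge–face incidences: 2E = 5·6 + 3·x = 30 + 3x.
Every vertex has degree 3, so 3V = 2E.
Euler: V − E + F = 2 ⇒ (2E)/3 − E + (6 + x) = 2.
Multiply by 6: 2·(2E) − 3·(2E) + 6·(6 + x) = 12, i.e. 36 + 6x − (30 + 3x) = 12.
Collecting terms: 3x + 6 = 12, so 3x = 6, so x = 2.
Then 2E = 30 + 3·2 = 36, so E = 18, V = 2E/3 = 12, F = 6 + 2 = 8.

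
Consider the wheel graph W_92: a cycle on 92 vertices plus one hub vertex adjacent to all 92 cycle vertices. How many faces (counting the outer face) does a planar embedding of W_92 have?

93

W_92 has V = 92 + 1 = 93 vertices and E = 2·92 = 184 edges.
By Euler's formula F = 2 − V + E = 2 − 93 + 184 = 93.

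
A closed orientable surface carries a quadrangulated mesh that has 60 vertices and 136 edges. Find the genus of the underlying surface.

Every face is a square and each edge borders two faces, so 4F = 2·136, giving F = 68.
χ = V − E + F = 60 − 136 + 68 = -8.
For a closed orientable surface χ = 2 − 2g, so g = (2 − (-8))/2 = 5.

5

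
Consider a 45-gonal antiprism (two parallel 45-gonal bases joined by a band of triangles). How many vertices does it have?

90

An antiprism on an n-gon has two n-gon caps and 2n triangles: V = 2·45 = 90, E = 4·45 = 180, F = 2·45 + 2 = 92.
Check: V − E + F = 90 − 180 + 92 = 2.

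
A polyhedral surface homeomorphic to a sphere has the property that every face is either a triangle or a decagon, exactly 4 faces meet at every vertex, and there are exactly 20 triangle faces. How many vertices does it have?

Let x be the number of decagons; then F = 20 + x.
Edge–face incidences: 2E = 3·20 + 10·x = 60 + 10x.
Every vertex has degree 4, so 4V = 2E.
Euler: V − E + F = 2 ⇒ (2E)/4 − E + (20 + x) = 2.
Multiply by 8: 2·(2E) − 4·(2E) + 8·(20 + x) = 16, i.e. 160 + 8x − 2·(60 + 10x) = 16.
Collecting terms: −12x + 40 = 16, so −12x = −24, so x = 2.
Then 2E = 60 + 10·2 = 80, so E = 40, V = 2E/4 = 20, F = 20 + 2 = 22.

20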